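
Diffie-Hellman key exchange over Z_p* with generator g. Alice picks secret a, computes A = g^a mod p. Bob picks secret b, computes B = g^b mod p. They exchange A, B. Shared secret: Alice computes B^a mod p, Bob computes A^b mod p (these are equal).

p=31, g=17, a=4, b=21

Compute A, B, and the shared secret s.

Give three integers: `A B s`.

Answer: 7 23 4

Derivation:
A = 17^4 mod 31  (bits of 4 = 100)
  bit 0 = 1: r = r^2 * 17 mod 31 = 1^2 * 17 = 1*17 = 17
  bit 1 = 0: r = r^2 mod 31 = 17^2 = 10
  bit 2 = 0: r = r^2 mod 31 = 10^2 = 7
  -> A = 7
B = 17^21 mod 31  (bits of 21 = 10101)
  bit 0 = 1: r = r^2 * 17 mod 31 = 1^2 * 17 = 1*17 = 17
  bit 1 = 0: r = r^2 mod 31 = 17^2 = 10
  bit 2 = 1: r = r^2 * 17 mod 31 = 10^2 * 17 = 7*17 = 26
  bit 3 = 0: r = r^2 mod 31 = 26^2 = 25
  bit 4 = 1: r = r^2 * 17 mod 31 = 25^2 * 17 = 5*17 = 23
  -> B = 23
s = B^a = 23^4 mod 31  (bits of 4 = 100)
  bit 0 = 1: r = r^2 * 23 mod 31 = 1^2 * 23 = 1*23 = 23
  bit 1 = 0: r = r^2 mod 31 = 23^2 = 2
  bit 2 = 0: r = r^2 mod 31 = 2^2 = 4
  -> s = B^a = 4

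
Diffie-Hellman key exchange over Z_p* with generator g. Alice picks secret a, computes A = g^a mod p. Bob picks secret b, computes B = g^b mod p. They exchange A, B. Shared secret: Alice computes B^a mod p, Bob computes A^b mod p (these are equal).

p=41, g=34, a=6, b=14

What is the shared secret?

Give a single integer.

A = 34^6 mod 41  (bits of 6 = 110)
  bit 0 = 1: r = r^2 * 34 mod 41 = 1^2 * 34 = 1*34 = 34
  bit 1 = 1: r = r^2 * 34 mod 41 = 34^2 * 34 = 8*34 = 26
  bit 2 = 0: r = r^2 mod 41 = 26^2 = 20
  -> A = 20
B = 34^14 mod 41  (bits of 14 = 1110)
  bit 0 = 1: r = r^2 * 34 mod 41 = 1^2 * 34 = 1*34 = 34
  bit 1 = 1: r = r^2 * 34 mod 41 = 34^2 * 34 = 8*34 = 26
  bit 2 = 1: r = r^2 * 34 mod 41 = 26^2 * 34 = 20*34 = 24
  bit 3 = 0: r = r^2 mod 41 = 24^2 = 2
  -> B = 2
s = B^a = 2^6 mod 41  (bits of 6 = 110)
  bit 0 = 1: r = r^2 * 2 mod 41 = 1^2 * 2 = 1*2 = 2
  bit 1 = 1: r = r^2 * 2 mod 41 = 2^2 * 2 = 4*2 = 8
  bit 2 = 0: r = r^2 mod 41 = 8^2 = 23
  -> s = B^a = 23

Answer: 23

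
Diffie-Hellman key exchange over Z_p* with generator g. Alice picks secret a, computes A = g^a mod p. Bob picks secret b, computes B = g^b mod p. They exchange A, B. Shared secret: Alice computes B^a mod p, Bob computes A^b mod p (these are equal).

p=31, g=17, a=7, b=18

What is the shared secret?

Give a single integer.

A = 17^7 mod 31  (bits of 7 = 111)
  bit 0 = 1: r = r^2 * 17 mod 31 = 1^2 * 17 = 1*17 = 17
  bit 1 = 1: r = r^2 * 17 mod 31 = 17^2 * 17 = 10*17 = 15
  bit 2 = 1: r = r^2 * 17 mod 31 = 15^2 * 17 = 8*17 = 12
  -> A = 12
B = 17^18 mod 31  (bits of 18 = 10010)
  bit 0 = 1: r = r^2 * 17 mod 31 = 1^2 * 17 = 1*17 = 17
  bit 1 = 0: r = r^2 mod 31 = 17^2 = 10
  bit 2 = 0: r = r^2 mod 31 = 10^2 = 7
  bit 3 = 1: r = r^2 * 17 mod 31 = 7^2 * 17 = 18*17 = 27
  bit 4 = 0: r = r^2 mod 31 = 27^2 = 16
  -> B = 16
s = B^a = 16^7 mod 31  (bits of 7 = 111)
  bit 0 = 1: r = r^2 * 16 mod 31 = 1^2 * 16 = 1*16 = 16
  bit 1 = 1: r = r^2 * 16 mod 31 = 16^2 * 16 = 8*16 = 4
  bit 2 = 1: r = r^2 * 16 mod 31 = 4^2 * 16 = 16*16 = 8
  -> s = B^a = 8

Answer: 8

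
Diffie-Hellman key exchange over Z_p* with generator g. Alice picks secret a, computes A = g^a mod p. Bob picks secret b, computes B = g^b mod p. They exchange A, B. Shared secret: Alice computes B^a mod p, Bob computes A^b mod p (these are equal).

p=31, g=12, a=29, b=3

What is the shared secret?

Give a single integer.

A = 12^29 mod 31  (bits of 29 = 11101)
  bit 0 = 1: r = r^2 * 12 mod 31 = 1^2 * 12 = 1*12 = 12
  bit 1 = 1: r = r^2 * 12 mod 31 = 12^2 * 12 = 20*12 = 23
  bit 2 = 1: r = r^2 * 12 mod 31 = 23^2 * 12 = 2*12 = 24
  bit 3 = 0: r = r^2 mod 31 = 24^2 = 18
  bit 4 = 1: r = r^2 * 12 mod 31 = 18^2 * 12 = 14*12 = 13
  -> A = 13
B = 12^3 mod 31  (bits of 3 = 11)
  bit 0 = 1: r = r^2 * 12 mod 31 = 1^2 * 12 = 1*12 = 12
  bit 1 = 1: r = r^2 * 12 mod 31 = 12^2 * 12 = 20*12 = 23
  -> B = 23
s = B^a = 23^29 mod 31  (bits of 29 = 11101)
  bit 0 = 1: r = r^2 * 23 mod 31 = 1^2 * 23 = 1*23 = 23
  bit 1 = 1: r = r^2 * 23 mod 31 = 23^2 * 23 = 2*23 = 15
  bit 2 = 1: r = r^2 * 23 mod 31 = 15^2 * 23 = 8*23 = 29
  bit 3 = 0: r = r^2 mod 31 = 29^2 = 4
  bit 4 = 1: r = r^2 * 23 mod 31 = 4^2 * 23 = 16*23 = 27
  -> s = B^a = 27

Answer: 27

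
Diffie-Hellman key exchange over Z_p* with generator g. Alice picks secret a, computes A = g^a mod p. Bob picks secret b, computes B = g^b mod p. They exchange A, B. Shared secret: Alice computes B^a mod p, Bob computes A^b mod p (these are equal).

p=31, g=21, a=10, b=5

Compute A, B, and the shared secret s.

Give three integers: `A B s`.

Answer: 5 6 25

Derivation:
A = 21^10 mod 31  (bits of 10 = 1010)
  bit 0 = 1: r = r^2 * 21 mod 31 = 1^2 * 21 = 1*21 = 21
  bit 1 = 0: r = r^2 mod 31 = 21^2 = 7
  bit 2 = 1: r = r^2 * 21 mod 31 = 7^2 * 21 = 18*21 = 6
  bit 3 = 0: r = r^2 mod 31 = 6^2 = 5
  -> A = 5
B = 21^5 mod 31  (bits of 5 = 101)
  bit 0 = 1: r = r^2 * 21 mod 31 = 1^2 * 21 = 1*21 = 21
  bit 1 = 0: r = r^2 mod 31 = 21^2 = 7
  bit 2 = 1: r = r^2 * 21 mod 31 = 7^2 * 21 = 18*21 = 6
  -> B = 6
s = B^a = 6^10 mod 31  (bits of 10 = 1010)
  bit 0 = 1: r = r^2 * 6 mod 31 = 1^2 * 6 = 1*6 = 6
  bit 1 = 0: r = r^2 mod 31 = 6^2 = 5
  bit 2 = 1: r = r^2 * 6 mod 31 = 5^2 * 6 = 25*6 = 26
  bit 3 = 0: r = r^2 mod 31 = 26^2 = 25
  -> s = B^a = 25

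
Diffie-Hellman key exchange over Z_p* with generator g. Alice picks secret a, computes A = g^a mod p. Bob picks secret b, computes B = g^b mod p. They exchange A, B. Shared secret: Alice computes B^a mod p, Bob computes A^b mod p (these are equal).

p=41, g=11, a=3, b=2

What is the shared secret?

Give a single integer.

A = 11^3 mod 41  (bits of 3 = 11)
  bit 0 = 1: r = r^2 * 11 mod 41 = 1^2 * 11 = 1*11 = 11
  bit 1 = 1: r = r^2 * 11 mod 41 = 11^2 * 11 = 39*11 = 19
  -> A = 19
B = 11^2 mod 41  (bits of 2 = 10)
  bit 0 = 1: r = r^2 * 11 mod 41 = 1^2 * 11 = 1*11 = 11
  bit 1 = 0: r = r^2 mod 41 = 11^2 = 39
  -> B = 39
s = B^a = 39^3 mod 41  (bits of 3 = 11)
  bit 0 = 1: r = r^2 * 39 mod 41 = 1^2 * 39 = 1*39 = 39
  bit 1 = 1: r = r^2 * 39 mod 41 = 39^2 * 39 = 4*39 = 33
  -> s = B^a = 33

Answer: 33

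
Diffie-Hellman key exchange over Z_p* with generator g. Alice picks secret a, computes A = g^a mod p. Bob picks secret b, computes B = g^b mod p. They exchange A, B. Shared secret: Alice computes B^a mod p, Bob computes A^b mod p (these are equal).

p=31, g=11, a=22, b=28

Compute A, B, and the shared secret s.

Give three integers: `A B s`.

Answer: 18 10 20

Derivation:
A = 11^22 mod 31  (bits of 22 = 10110)
  bit 0 = 1: r = r^2 * 11 mod 31 = 1^2 * 11 = 1*11 = 11
  bit 1 = 0: r = r^2 mod 31 = 11^2 = 28
  bit 2 = 1: r = r^2 * 11 mod 31 = 28^2 * 11 = 9*11 = 6
  bit 3 = 1: r = r^2 * 11 mod 31 = 6^2 * 11 = 5*11 = 24
  bit 4 = 0: r = r^2 mod 31 = 24^2 = 18
  -> A = 18
B = 11^28 mod 31  (bits of 28 = 11100)
  bit 0 = 1: r = r^2 * 11 mod 31 = 1^2 * 11 = 1*11 = 11
  bit 1 = 1: r = r^2 * 11 mod 31 = 11^2 * 11 = 28*11 = 29
  bit 2 = 1: r = r^2 * 11 mod 31 = 29^2 * 11 = 4*11 = 13
  bit 3 = 0: r = r^2 mod 31 = 13^2 = 14
  bit 4 = 0: r = r^2 mod 31 = 14^2 = 10
  -> B = 10
s = B^a = 10^22 mod 31  (bits of 22 = 10110)
  bit 0 = 1: r = r^2 * 10 mod 31 = 1^2 * 10 = 1*10 = 10
  bit 1 = 0: r = r^2 mod 31 = 10^2 = 7
  bit 2 = 1: r = r^2 * 10 mod 31 = 7^2 * 10 = 18*10 = 25
  bit 3 = 1: r = r^2 * 10 mod 31 = 25^2 * 10 = 5*10 = 19
  bit 4 = 0: r = r^2 mod 31 = 19^2 = 20
  -> s = B^a = 20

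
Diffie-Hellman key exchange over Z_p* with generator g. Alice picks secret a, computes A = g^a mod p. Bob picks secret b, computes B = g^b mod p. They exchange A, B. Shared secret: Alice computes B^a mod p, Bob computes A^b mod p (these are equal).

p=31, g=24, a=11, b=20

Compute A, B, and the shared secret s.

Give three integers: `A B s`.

A = 24^11 mod 31  (bits of 11 = 1011)
  bit 0 = 1: r = r^2 * 24 mod 31 = 1^2 * 24 = 1*24 = 24
  bit 1 = 0: r = r^2 mod 31 = 24^2 = 18
  bit 2 = 1: r = r^2 * 24 mod 31 = 18^2 * 24 = 14*24 = 26
  bit 3 = 1: r = r^2 * 24 mod 31 = 26^2 * 24 = 25*24 = 11
  -> A = 11
B = 24^20 mod 31  (bits of 20 = 10100)
  bit 0 = 1: r = r^2 * 24 mod 31 = 1^2 * 24 = 1*24 = 24
  bit 1 = 0: r = r^2 mod 31 = 24^2 = 18
  bit 2 = 1: r = r^2 * 24 mod 31 = 18^2 * 24 = 14*24 = 26
  bit 3 = 0: r = r^2 mod 31 = 26^2 = 25
  bit 4 = 0: r = r^2 mod 31 = 25^2 = 5
  -> B = 5
s = B^a = 5^11 mod 31  (bits of 11 = 1011)
  bit 0 = 1: r = r^2 * 5 mod 31 = 1^2 * 5 = 1*5 = 5
  bit 1 = 0: r = r^2 mod 31 = 5^2 = 25
  bit 2 = 1: r = r^2 * 5 mod 31 = 25^2 * 5 = 5*5 = 25
  bit 3 = 1: r = r^2 * 5 mod 31 = 25^2 * 5 = 5*5 = 25
  -> s = B^a = 25

Answer: 11 5 25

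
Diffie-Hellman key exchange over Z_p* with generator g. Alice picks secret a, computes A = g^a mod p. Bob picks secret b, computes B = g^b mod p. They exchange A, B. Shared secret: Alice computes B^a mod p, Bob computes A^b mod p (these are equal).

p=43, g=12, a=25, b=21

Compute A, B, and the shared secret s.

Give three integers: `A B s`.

A = 12^25 mod 43  (bits of 25 = 11001)
  bit 0 = 1: r = r^2 * 12 mod 43 = 1^2 * 12 = 1*12 = 12
  bit 1 = 1: r = r^2 * 12 mod 43 = 12^2 * 12 = 15*12 = 8
  bit 2 = 0: r = r^2 mod 43 = 8^2 = 21
  bit 3 = 0: r = r^2 mod 43 = 21^2 = 11
  bit 4 = 1: r = r^2 * 12 mod 43 = 11^2 * 12 = 35*12 = 33
  -> A = 33
B = 12^21 mod 43  (bits of 21 = 10101)
  bit 0 = 1: r = r^2 * 12 mod 43 = 1^2 * 12 = 1*12 = 12
  bit 1 = 0: r = r^2 mod 43 = 12^2 = 15
  bit 2 = 1: r = r^2 * 12 mod 43 = 15^2 * 12 = 10*12 = 34
  bit 3 = 0: r = r^2 mod 43 = 34^2 = 38
  bit 4 = 1: r = r^2 * 12 mod 43 = 38^2 * 12 = 25*12 = 42
  -> B = 42
s = B^a = 42^25 mod 43  (bits of 25 = 11001)
  bit 0 = 1: r = r^2 * 42 mod 43 = 1^2 * 42 = 1*42 = 42
  bit 1 = 1: r = r^2 * 42 mod 43 = 42^2 * 42 = 1*42 = 42
  bit 2 = 0: r = r^2 mod 43 = 42^2 = 1
  bit 3 = 0: r = r^2 mod 43 = 1^2 = 1
  bit 4 = 1: r = r^2 * 42 mod 43 = 1^2 * 42 = 1*42 = 42
  -> s = B^a = 42

Answer: 33 42 42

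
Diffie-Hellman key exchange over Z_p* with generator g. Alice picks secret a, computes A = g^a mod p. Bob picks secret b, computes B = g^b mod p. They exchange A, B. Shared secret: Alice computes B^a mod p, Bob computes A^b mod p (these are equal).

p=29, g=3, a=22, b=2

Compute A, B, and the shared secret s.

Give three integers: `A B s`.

Answer: 22 9 20

Derivation:
A = 3^22 mod 29  (bits of 22 = 10110)
  bit 0 = 1: r = r^2 * 3 mod 29 = 1^2 * 3 = 1*3 = 3
  bit 1 = 0: r = r^2 mod 29 = 3^2 = 9
  bit 2 = 1: r = r^2 * 3 mod 29 = 9^2 * 3 = 23*3 = 11
  bit 3 = 1: r = r^2 * 3 mod 29 = 11^2 * 3 = 5*3 = 15
  bit 4 = 0: r = r^2 mod 29 = 15^2 = 22
  -> A = 22
B = 3^2 mod 29  (bits of 2 = 10)
  bit 0 = 1: r = r^2 * 3 mod 29 = 1^2 * 3 = 1*3 = 3
  bit 1 = 0: r = r^2 mod 29 = 3^2 = 9
  -> B = 9
s = B^a = 9^22 mod 29  (bits of 22 = 10110)
  bit 0 = 1: r = r^2 * 9 mod 29 = 1^2 * 9 = 1*9 = 9
  bit 1 = 0: r = r^2 mod 29 = 9^2 = 23
  bit 2 = 1: r = r^2 * 9 mod 29 = 23^2 * 9 = 7*9 = 5
  bit 3 = 1: r = r^2 * 9 mod 29 = 5^2 * 9 = 25*9 = 22
  bit 4 = 0: r = r^2 mod 29 = 22^2 = 20
  -> s = B^a = 20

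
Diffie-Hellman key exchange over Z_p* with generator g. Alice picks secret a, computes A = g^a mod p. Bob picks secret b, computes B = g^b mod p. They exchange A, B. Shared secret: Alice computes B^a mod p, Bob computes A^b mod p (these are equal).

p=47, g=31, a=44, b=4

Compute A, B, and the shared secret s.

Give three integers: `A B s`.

Answer: 9 18 28

Derivation:
A = 31^44 mod 47  (bits of 44 = 101100)
  bit 0 = 1: r = r^2 * 31 mod 47 = 1^2 * 31 = 1*31 = 31
  bit 1 = 0: r = r^2 mod 47 = 31^2 = 21
  bit 2 = 1: r = r^2 * 31 mod 47 = 21^2 * 31 = 18*31 = 41
  bit 3 = 1: r = r^2 * 31 mod 47 = 41^2 * 31 = 36*31 = 35
  bit 4 = 0: r = r^2 mod 47 = 35^2 = 3
  bit 5 = 0: r = r^2 mod 47 = 3^2 = 9
  -> A = 9
B = 31^4 mod 47  (bits of 4 = 100)
  bit 0 = 1: r = r^2 * 31 mod 47 = 1^2 * 31 = 1*31 = 31
  bit 1 = 0: r = r^2 mod 47 = 31^2 = 21
  bit 2 = 0: r = r^2 mod 47 = 21^2 = 18
  -> B = 18
s = B^a = 18^44 mod 47  (bits of 44 = 101100)
  bit 0 = 1: r = r^2 * 18 mod 47 = 1^2 * 18 = 1*18 = 18
  bit 1 = 0: r = r^2 mod 47 = 18^2 = 42
  bit 2 = 1: r = r^2 * 18 mod 47 = 42^2 * 18 = 25*18 = 27
  bit 3 = 1: r = r^2 * 18 mod 47 = 27^2 * 18 = 24*18 = 9
  bit 4 = 0: r = r^2 mod 47 = 9^2 = 34
  bit 5 = 0: r = r^2 mod 47 = 34^2 = 28
  -> s = B^a = 28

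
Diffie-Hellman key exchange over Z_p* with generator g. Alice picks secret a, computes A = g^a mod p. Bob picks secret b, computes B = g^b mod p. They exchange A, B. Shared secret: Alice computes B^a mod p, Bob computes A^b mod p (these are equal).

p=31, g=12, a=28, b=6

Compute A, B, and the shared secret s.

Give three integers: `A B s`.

A = 12^28 mod 31  (bits of 28 = 11100)
  bit 0 = 1: r = r^2 * 12 mod 31 = 1^2 * 12 = 1*12 = 12
  bit 1 = 1: r = r^2 * 12 mod 31 = 12^2 * 12 = 20*12 = 23
  bit 2 = 1: r = r^2 * 12 mod 31 = 23^2 * 12 = 2*12 = 24
  bit 3 = 0: r = r^2 mod 31 = 24^2 = 18
  bit 4 = 0: r = r^2 mod 31 = 18^2 = 14
  -> A = 14
B = 12^6 mod 31  (bits of 6 = 110)
  bit 0 = 1: r = r^2 * 12 mod 31 = 1^2 * 12 = 1*12 = 12
  bit 1 = 1: r = r^2 * 12 mod 31 = 12^2 * 12 = 20*12 = 23
  bit 2 = 0: r = r^2 mod 31 = 23^2 = 2
  -> B = 2
s = B^a = 2^28 mod 31  (bits of 28 = 11100)
  bit 0 = 1: r = r^2 * 2 mod 31 = 1^2 * 2 = 1*2 = 2
  bit 1 = 1: r = r^2 * 2 mod 31 = 2^2 * 2 = 4*2 = 8
  bit 2 = 1: r = r^2 * 2 mod 31 = 8^2 * 2 = 2*2 = 4
  bit 3 = 0: r = r^2 mod 31 = 4^2 = 16
  bit 4 = 0: r = r^2 mod 31 = 16^2 = 8
  -> s = B^a = 8

Answer: 14 2 8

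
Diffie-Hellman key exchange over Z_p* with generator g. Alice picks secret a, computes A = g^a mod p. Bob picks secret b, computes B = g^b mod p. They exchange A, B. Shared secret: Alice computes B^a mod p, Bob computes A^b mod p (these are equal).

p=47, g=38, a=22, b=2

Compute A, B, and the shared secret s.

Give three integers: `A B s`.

Answer: 21 34 18

Derivation:
A = 38^22 mod 47  (bits of 22 = 10110)
  bit 0 = 1: r = r^2 * 38 mod 47 = 1^2 * 38 = 1*38 = 38
  bit 1 = 0: r = r^2 mod 47 = 38^2 = 34
  bit 2 = 1: r = r^2 * 38 mod 47 = 34^2 * 38 = 28*38 = 30
  bit 3 = 1: r = r^2 * 38 mod 47 = 30^2 * 38 = 7*38 = 31
  bit 4 = 0: r = r^2 mod 47 = 31^2 = 21
  -> A = 21
B = 38^2 mod 47  (bits of 2 = 10)
  bit 0 = 1: r = r^2 * 38 mod 47 = 1^2 * 38 = 1*38 = 38
  bit 1 = 0: r = r^2 mod 47 = 38^2 = 34
  -> B = 34
s = B^a = 34^22 mod 47  (bits of 22 = 10110)
  bit 0 = 1: r = r^2 * 34 mod 47 = 1^2 * 34 = 1*34 = 34
  bit 1 = 0: r = r^2 mod 47 = 34^2 = 28
  bit 2 = 1: r = r^2 * 34 mod 47 = 28^2 * 34 = 32*34 = 7
  bit 3 = 1: r = r^2 * 34 mod 47 = 7^2 * 34 = 2*34 = 21
  bit 4 = 0: r = r^2 mod 47 = 21^2 = 18
  -> s = B^a = 18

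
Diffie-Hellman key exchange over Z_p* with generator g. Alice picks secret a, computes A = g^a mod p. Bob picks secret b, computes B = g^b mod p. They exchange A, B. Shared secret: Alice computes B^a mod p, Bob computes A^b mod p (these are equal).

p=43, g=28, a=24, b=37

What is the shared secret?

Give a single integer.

A = 28^24 mod 43  (bits of 24 = 11000)
  bit 0 = 1: r = r^2 * 28 mod 43 = 1^2 * 28 = 1*28 = 28
  bit 1 = 1: r = r^2 * 28 mod 43 = 28^2 * 28 = 10*28 = 22
  bit 2 = 0: r = r^2 mod 43 = 22^2 = 11
  bit 3 = 0: r = r^2 mod 43 = 11^2 = 35
  bit 4 = 0: r = r^2 mod 43 = 35^2 = 21
  -> A = 21
B = 28^37 mod 43  (bits of 37 = 100101)
  bit 0 = 1: r = r^2 * 28 mod 43 = 1^2 * 28 = 1*28 = 28
  bit 1 = 0: r = r^2 mod 43 = 28^2 = 10
  bit 2 = 0: r = r^2 mod 43 = 10^2 = 14
  bit 3 = 1: r = r^2 * 28 mod 43 = 14^2 * 28 = 24*28 = 27
  bit 4 = 0: r = r^2 mod 43 = 27^2 = 41
  bit 5 = 1: r = r^2 * 28 mod 43 = 41^2 * 28 = 4*28 = 26
  -> B = 26
s = B^a = 26^24 mod 43  (bits of 24 = 11000)
  bit 0 = 1: r = r^2 * 26 mod 43 = 1^2 * 26 = 1*26 = 26
  bit 1 = 1: r = r^2 * 26 mod 43 = 26^2 * 26 = 31*26 = 32
  bit 2 = 0: r = r^2 mod 43 = 32^2 = 35
  bit 3 = 0: r = r^2 mod 43 = 35^2 = 21
  bit 4 = 0: r = r^2 mod 43 = 21^2 = 11
  -> s = B^a = 11

Answer: 11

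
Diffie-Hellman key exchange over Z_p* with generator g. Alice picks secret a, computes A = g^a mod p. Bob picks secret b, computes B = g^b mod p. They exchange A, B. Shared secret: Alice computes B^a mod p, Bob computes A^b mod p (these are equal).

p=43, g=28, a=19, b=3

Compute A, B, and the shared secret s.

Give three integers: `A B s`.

A = 28^19 mod 43  (bits of 19 = 10011)
  bit 0 = 1: r = r^2 * 28 mod 43 = 1^2 * 28 = 1*28 = 28
  bit 1 = 0: r = r^2 mod 43 = 28^2 = 10
  bit 2 = 0: r = r^2 mod 43 = 10^2 = 14
  bit 3 = 1: r = r^2 * 28 mod 43 = 14^2 * 28 = 24*28 = 27
  bit 4 = 1: r = r^2 * 28 mod 43 = 27^2 * 28 = 41*28 = 30
  -> A = 30
B = 28^3 mod 43  (bits of 3 = 11)
  bit 0 = 1: r = r^2 * 28 mod 43 = 1^2 * 28 = 1*28 = 28
  bit 1 = 1: r = r^2 * 28 mod 43 = 28^2 * 28 = 10*28 = 22
  -> B = 22
s = B^a = 22^19 mod 43  (bits of 19 = 10011)
  bit 0 = 1: r = r^2 * 22 mod 43 = 1^2 * 22 = 1*22 = 22
  bit 1 = 0: r = r^2 mod 43 = 22^2 = 11
  bit 2 = 0: r = r^2 mod 43 = 11^2 = 35
  bit 3 = 1: r = r^2 * 22 mod 43 = 35^2 * 22 = 21*22 = 32
  bit 4 = 1: r = r^2 * 22 mod 43 = 32^2 * 22 = 35*22 = 39
  -> s = B^a = 39

Answer: 30 22 39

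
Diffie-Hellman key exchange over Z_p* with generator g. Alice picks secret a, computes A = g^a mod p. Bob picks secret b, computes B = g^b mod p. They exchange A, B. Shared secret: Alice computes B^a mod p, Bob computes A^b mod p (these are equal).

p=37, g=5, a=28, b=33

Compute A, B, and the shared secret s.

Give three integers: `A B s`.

A = 5^28 mod 37  (bits of 28 = 11100)
  bit 0 = 1: r = r^2 * 5 mod 37 = 1^2 * 5 = 1*5 = 5
  bit 1 = 1: r = r^2 * 5 mod 37 = 5^2 * 5 = 25*5 = 14
  bit 2 = 1: r = r^2 * 5 mod 37 = 14^2 * 5 = 11*5 = 18
  bit 3 = 0: r = r^2 mod 37 = 18^2 = 28
  bit 4 = 0: r = r^2 mod 37 = 28^2 = 7
  -> A = 7
B = 5^33 mod 37  (bits of 33 = 100001)
  bit 0 = 1: r = r^2 * 5 mod 37 = 1^2 * 5 = 1*5 = 5
  bit 1 = 0: r = r^2 mod 37 = 5^2 = 25
  bit 2 = 0: r = r^2 mod 37 = 25^2 = 33
  bit 3 = 0: r = r^2 mod 37 = 33^2 = 16
  bit 4 = 0: r = r^2 mod 37 = 16^2 = 34
  bit 5 = 1: r = r^2 * 5 mod 37 = 34^2 * 5 = 9*5 = 8
  -> B = 8
s = B^a = 8^28 mod 37  (bits of 28 = 11100)
  bit 0 = 1: r = r^2 * 8 mod 37 = 1^2 * 8 = 1*8 = 8
  bit 1 = 1: r = r^2 * 8 mod 37 = 8^2 * 8 = 27*8 = 31
  bit 2 = 1: r = r^2 * 8 mod 37 = 31^2 * 8 = 36*8 = 29
  bit 3 = 0: r = r^2 mod 37 = 29^2 = 27
  bit 4 = 0: r = r^2 mod 37 = 27^2 = 26
  -> s = B^a = 26

Answer: 7 8 26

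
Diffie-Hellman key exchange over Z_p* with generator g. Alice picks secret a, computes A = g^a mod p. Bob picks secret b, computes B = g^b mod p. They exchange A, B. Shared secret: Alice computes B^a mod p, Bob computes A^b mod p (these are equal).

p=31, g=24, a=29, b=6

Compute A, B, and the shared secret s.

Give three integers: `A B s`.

A = 24^29 mod 31  (bits of 29 = 11101)
  bit 0 = 1: r = r^2 * 24 mod 31 = 1^2 * 24 = 1*24 = 24
  bit 1 = 1: r = r^2 * 24 mod 31 = 24^2 * 24 = 18*24 = 29
  bit 2 = 1: r = r^2 * 24 mod 31 = 29^2 * 24 = 4*24 = 3
  bit 3 = 0: r = r^2 mod 31 = 3^2 = 9
  bit 4 = 1: r = r^2 * 24 mod 31 = 9^2 * 24 = 19*24 = 22
  -> A = 22
B = 24^6 mod 31  (bits of 6 = 110)
  bit 0 = 1: r = r^2 * 24 mod 31 = 1^2 * 24 = 1*24 = 24
  bit 1 = 1: r = r^2 * 24 mod 31 = 24^2 * 24 = 18*24 = 29
  bit 2 = 0: r = r^2 mod 31 = 29^2 = 4
  -> B = 4
s = B^a = 4^29 mod 31  (bits of 29 = 11101)
  bit 0 = 1: r = r^2 * 4 mod 31 = 1^2 * 4 = 1*4 = 4
  bit 1 = 1: r = r^2 * 4 mod 31 = 4^2 * 4 = 16*4 = 2
  bit 2 = 1: r = r^2 * 4 mod 31 = 2^2 * 4 = 4*4 = 16
  bit 3 = 0: r = r^2 mod 31 = 16^2 = 8
  bit 4 = 1: r = r^2 * 4 mod 31 = 8^2 * 4 = 2*4 = 8
  -> s = B^a = 8

Answer: 22 4 8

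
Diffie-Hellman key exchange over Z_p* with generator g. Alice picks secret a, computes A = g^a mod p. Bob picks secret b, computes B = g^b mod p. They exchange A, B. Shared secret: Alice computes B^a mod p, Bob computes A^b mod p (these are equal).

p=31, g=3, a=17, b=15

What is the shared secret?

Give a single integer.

A = 3^17 mod 31  (bits of 17 = 10001)
  bit 0 = 1: r = r^2 * 3 mod 31 = 1^2 * 3 = 1*3 = 3
  bit 1 = 0: r = r^2 mod 31 = 3^2 = 9
  bit 2 = 0: r = r^2 mod 31 = 9^2 = 19
  bit 3 = 0: r = r^2 mod 31 = 19^2 = 20
  bit 4 = 1: r = r^2 * 3 mod 31 = 20^2 * 3 = 28*3 = 22
  -> A = 22
B = 3^15 mod 31  (bits of 15 = 1111)
  bit 0 = 1: r = r^2 * 3 mod 31 = 1^2 * 3 = 1*3 = 3
  bit 1 = 1: r = r^2 * 3 mod 31 = 3^2 * 3 = 9*3 = 27
  bit 2 = 1: r = r^2 * 3 mod 31 = 27^2 * 3 = 16*3 = 17
  bit 3 = 1: r = r^2 * 3 mod 31 = 17^2 * 3 = 10*3 = 30
  -> B = 30
s = B^a = 30^17 mod 31  (bits of 17 = 10001)
  bit 0 = 1: r = r^2 * 30 mod 31 = 1^2 * 30 = 1*30 = 30
  bit 1 = 0: r = r^2 mod 31 = 30^2 = 1
  bit 2 = 0: r = r^2 mod 31 = 1^2 = 1
  bit 3 = 0: r = r^2 mod 31 = 1^2 = 1
  bit 4 = 1: r = r^2 * 30 mod 31 = 1^2 * 30 = 1*30 = 30
  -> s = B^a = 30

Answer: 30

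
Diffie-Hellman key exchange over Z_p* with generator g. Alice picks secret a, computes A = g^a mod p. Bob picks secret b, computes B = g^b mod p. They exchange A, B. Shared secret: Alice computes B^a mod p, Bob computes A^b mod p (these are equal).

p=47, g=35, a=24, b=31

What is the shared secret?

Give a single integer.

A = 35^24 mod 47  (bits of 24 = 11000)
  bit 0 = 1: r = r^2 * 35 mod 47 = 1^2 * 35 = 1*35 = 35
  bit 1 = 1: r = r^2 * 35 mod 47 = 35^2 * 35 = 3*35 = 11
  bit 2 = 0: r = r^2 mod 47 = 11^2 = 27
  bit 3 = 0: r = r^2 mod 47 = 27^2 = 24
  bit 4 = 0: r = r^2 mod 47 = 24^2 = 12
  -> A = 12
B = 35^31 mod 47  (bits of 31 = 11111)
  bit 0 = 1: r = r^2 * 35 mod 47 = 1^2 * 35 = 1*35 = 35
  bit 1 = 1: r = r^2 * 35 mod 47 = 35^2 * 35 = 3*35 = 11
  bit 2 = 1: r = r^2 * 35 mod 47 = 11^2 * 35 = 27*35 = 5
  bit 3 = 1: r = r^2 * 35 mod 47 = 5^2 * 35 = 25*35 = 29
  bit 4 = 1: r = r^2 * 35 mod 47 = 29^2 * 35 = 42*35 = 13
  -> B = 13
s = B^a = 13^24 mod 47  (bits of 24 = 11000)
  bit 0 = 1: r = r^2 * 13 mod 47 = 1^2 * 13 = 1*13 = 13
  bit 1 = 1: r = r^2 * 13 mod 47 = 13^2 * 13 = 28*13 = 35
  bit 2 = 0: r = r^2 mod 47 = 35^2 = 3
  bit 3 = 0: r = r^2 mod 47 = 3^2 = 9
  bit 4 = 0: r = r^2 mod 47 = 9^2 = 34
  -> s = B^a = 34

Answer: 34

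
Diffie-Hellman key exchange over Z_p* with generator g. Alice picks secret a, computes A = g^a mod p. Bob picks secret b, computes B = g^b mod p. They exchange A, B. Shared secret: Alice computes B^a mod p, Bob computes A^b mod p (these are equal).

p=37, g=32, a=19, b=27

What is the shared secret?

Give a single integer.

Answer: 31

Derivation:
A = 32^19 mod 37  (bits of 19 = 10011)
  bit 0 = 1: r = r^2 * 32 mod 37 = 1^2 * 32 = 1*32 = 32
  bit 1 = 0: r = r^2 mod 37 = 32^2 = 25
  bit 2 = 0: r = r^2 mod 37 = 25^2 = 33
  bit 3 = 1: r = r^2 * 32 mod 37 = 33^2 * 32 = 16*32 = 31
  bit 4 = 1: r = r^2 * 32 mod 37 = 31^2 * 32 = 36*32 = 5
  -> A = 5
B = 32^27 mod 37  (bits of 27 = 11011)
  bit 0 = 1: r = r^2 * 32 mod 37 = 1^2 * 32 = 1*32 = 32
  bit 1 = 1: r = r^2 * 32 mod 37 = 32^2 * 32 = 25*32 = 23
  bit 2 = 0: r = r^2 mod 37 = 23^2 = 11
  bit 3 = 1: r = r^2 * 32 mod 37 = 11^2 * 32 = 10*32 = 24
  bit 4 = 1: r = r^2 * 32 mod 37 = 24^2 * 32 = 21*32 = 6
  -> B = 6
s = B^a = 6^19 mod 37  (bits of 19 = 10011)
  bit 0 = 1: r = r^2 * 6 mod 37 = 1^2 * 6 = 1*6 = 6
  bit 1 = 0: r = r^2 mod 37 = 6^2 = 36
  bit 2 = 0: r = r^2 mod 37 = 36^2 = 1
  bit 3 = 1: r = r^2 * 6 mod 37 = 1^2 * 6 = 1*6 = 6
  bit 4 = 1: r = r^2 * 6 mod 37 = 6^2 * 6 = 36*6 = 31
  -> s = B^a = 31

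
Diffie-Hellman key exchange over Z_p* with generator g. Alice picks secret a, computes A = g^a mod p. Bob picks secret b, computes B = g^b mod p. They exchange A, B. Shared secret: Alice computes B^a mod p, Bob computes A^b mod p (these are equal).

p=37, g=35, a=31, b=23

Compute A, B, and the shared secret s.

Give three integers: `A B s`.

A = 35^31 mod 37  (bits of 31 = 11111)
  bit 0 = 1: r = r^2 * 35 mod 37 = 1^2 * 35 = 1*35 = 35
  bit 1 = 1: r = r^2 * 35 mod 37 = 35^2 * 35 = 4*35 = 29
  bit 2 = 1: r = r^2 * 35 mod 37 = 29^2 * 35 = 27*35 = 20
  bit 3 = 1: r = r^2 * 35 mod 37 = 20^2 * 35 = 30*35 = 14
  bit 4 = 1: r = r^2 * 35 mod 37 = 14^2 * 35 = 11*35 = 15
  -> A = 15
B = 35^23 mod 37  (bits of 23 = 10111)
  bit 0 = 1: r = r^2 * 35 mod 37 = 1^2 * 35 = 1*35 = 35
  bit 1 = 0: r = r^2 mod 37 = 35^2 = 4
  bit 2 = 1: r = r^2 * 35 mod 37 = 4^2 * 35 = 16*35 = 5
  bit 3 = 1: r = r^2 * 35 mod 37 = 5^2 * 35 = 25*35 = 24
  bit 4 = 1: r = r^2 * 35 mod 37 = 24^2 * 35 = 21*35 = 32
  -> B = 32
s = B^a = 32^31 mod 37  (bits of 31 = 11111)
  bit 0 = 1: r = r^2 * 32 mod 37 = 1^2 * 32 = 1*32 = 32
  bit 1 = 1: r = r^2 * 32 mod 37 = 32^2 * 32 = 25*32 = 23
  bit 2 = 1: r = r^2 * 32 mod 37 = 23^2 * 32 = 11*32 = 19
  bit 3 = 1: r = r^2 * 32 mod 37 = 19^2 * 32 = 28*32 = 8
  bit 4 = 1: r = r^2 * 32 mod 37 = 8^2 * 32 = 27*32 = 13
  -> s = B^a = 13

Answer: 15 32 13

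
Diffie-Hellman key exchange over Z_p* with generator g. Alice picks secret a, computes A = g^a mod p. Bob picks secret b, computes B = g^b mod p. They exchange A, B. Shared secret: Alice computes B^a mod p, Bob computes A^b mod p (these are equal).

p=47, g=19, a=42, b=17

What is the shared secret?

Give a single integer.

A = 19^42 mod 47  (bits of 42 = 101010)
  bit 0 = 1: r = r^2 * 19 mod 47 = 1^2 * 19 = 1*19 = 19
  bit 1 = 0: r = r^2 mod 47 = 19^2 = 32
  bit 2 = 1: r = r^2 * 19 mod 47 = 32^2 * 19 = 37*19 = 45
  bit 3 = 0: r = r^2 mod 47 = 45^2 = 4
  bit 4 = 1: r = r^2 * 19 mod 47 = 4^2 * 19 = 16*19 = 22
  bit 5 = 0: r = r^2 mod 47 = 22^2 = 14
  -> A = 14
B = 19^17 mod 47  (bits of 17 = 10001)
  bit 0 = 1: r = r^2 * 19 mod 47 = 1^2 * 19 = 1*19 = 19
  bit 1 = 0: r = r^2 mod 47 = 19^2 = 32
  bit 2 = 0: r = r^2 mod 47 = 32^2 = 37
  bit 3 = 0: r = r^2 mod 47 = 37^2 = 6
  bit 4 = 1: r = r^2 * 19 mod 47 = 6^2 * 19 = 36*19 = 26
  -> B = 26
s = B^a = 26^42 mod 47  (bits of 42 = 101010)
  bit 0 = 1: r = r^2 * 26 mod 47 = 1^2 * 26 = 1*26 = 26
  bit 1 = 0: r = r^2 mod 47 = 26^2 = 18
  bit 2 = 1: r = r^2 * 26 mod 47 = 18^2 * 26 = 42*26 = 11
  bit 3 = 0: r = r^2 mod 47 = 11^2 = 27
  bit 4 = 1: r = r^2 * 26 mod 47 = 27^2 * 26 = 24*26 = 13
  bit 5 = 0: r = r^2 mod 47 = 13^2 = 28
  -> s = B^a = 28

Answer: 28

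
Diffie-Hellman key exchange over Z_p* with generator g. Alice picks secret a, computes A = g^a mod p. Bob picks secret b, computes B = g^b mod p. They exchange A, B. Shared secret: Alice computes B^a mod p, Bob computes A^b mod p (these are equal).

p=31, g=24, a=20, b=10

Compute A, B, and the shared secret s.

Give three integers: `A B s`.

A = 24^20 mod 31  (bits of 20 = 10100)
  bit 0 = 1: r = r^2 * 24 mod 31 = 1^2 * 24 = 1*24 = 24
  bit 1 = 0: r = r^2 mod 31 = 24^2 = 18
  bit 2 = 1: r = r^2 * 24 mod 31 = 18^2 * 24 = 14*24 = 26
  bit 3 = 0: r = r^2 mod 31 = 26^2 = 25
  bit 4 = 0: r = r^2 mod 31 = 25^2 = 5
  -> A = 5
B = 24^10 mod 31  (bits of 10 = 1010)
  bit 0 = 1: r = r^2 * 24 mod 31 = 1^2 * 24 = 1*24 = 24
  bit 1 = 0: r = r^2 mod 31 = 24^2 = 18
  bit 2 = 1: r = r^2 * 24 mod 31 = 18^2 * 24 = 14*24 = 26
  bit 3 = 0: r = r^2 mod 31 = 26^2 = 25
  -> B = 25
s = B^a = 25^20 mod 31  (bits of 20 = 10100)
  bit 0 = 1: r = r^2 * 25 mod 31 = 1^2 * 25 = 1*25 = 25
  bit 1 = 0: r = r^2 mod 31 = 25^2 = 5
  bit 2 = 1: r = r^2 * 25 mod 31 = 5^2 * 25 = 25*25 = 5
  bit 3 = 0: r = r^2 mod 31 = 5^2 = 25
  bit 4 = 0: r = r^2 mod 31 = 25^2 = 5
  -> s = B^a = 5

Answer: 5 25 5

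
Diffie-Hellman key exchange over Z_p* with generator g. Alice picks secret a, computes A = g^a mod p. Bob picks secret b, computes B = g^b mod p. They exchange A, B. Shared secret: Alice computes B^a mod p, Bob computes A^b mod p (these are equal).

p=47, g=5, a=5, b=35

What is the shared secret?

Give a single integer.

A = 5^5 mod 47  (bits of 5 = 101)
  bit 0 = 1: r = r^2 * 5 mod 47 = 1^2 * 5 = 1*5 = 5
  bit 1 = 0: r = r^2 mod 47 = 5^2 = 25
  bit 2 = 1: r = r^2 * 5 mod 47 = 25^2 * 5 = 14*5 = 23
  -> A = 23
B = 5^35 mod 47  (bits of 35 = 100011)
  bit 0 = 1: r = r^2 * 5 mod 47 = 1^2 * 5 = 1*5 = 5
  bit 1 = 0: r = r^2 mod 47 = 5^2 = 25
  bit 2 = 0: r = r^2 mod 47 = 25^2 = 14
  bit 3 = 0: r = r^2 mod 47 = 14^2 = 8
  bit 4 = 1: r = r^2 * 5 mod 47 = 8^2 * 5 = 17*5 = 38
  bit 5 = 1: r = r^2 * 5 mod 47 = 38^2 * 5 = 34*5 = 29
  -> B = 29
s = B^a = 29^5 mod 47  (bits of 5 = 101)
  bit 0 = 1: r = r^2 * 29 mod 47 = 1^2 * 29 = 1*29 = 29
  bit 1 = 0: r = r^2 mod 47 = 29^2 = 42
  bit 2 = 1: r = r^2 * 29 mod 47 = 42^2 * 29 = 25*29 = 20
  -> s = B^a = 20

Answer: 20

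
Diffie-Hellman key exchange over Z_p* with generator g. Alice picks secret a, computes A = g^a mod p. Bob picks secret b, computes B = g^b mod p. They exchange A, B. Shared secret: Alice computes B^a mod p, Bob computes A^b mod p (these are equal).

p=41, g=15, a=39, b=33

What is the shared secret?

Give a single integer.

Answer: 34

Derivation:
A = 15^39 mod 41  (bits of 39 = 100111)
  bit 0 = 1: r = r^2 * 15 mod 41 = 1^2 * 15 = 1*15 = 15
  bit 1 = 0: r = r^2 mod 41 = 15^2 = 20
  bit 2 = 0: r = r^2 mod 41 = 20^2 = 31
  bit 3 = 1: r = r^2 * 15 mod 41 = 31^2 * 15 = 18*15 = 24
  bit 4 = 1: r = r^2 * 15 mod 41 = 24^2 * 15 = 2*15 = 30
  bit 5 = 1: r = r^2 * 15 mod 41 = 30^2 * 15 = 39*15 = 11
  -> A = 11
B = 15^33 mod 41  (bits of 33 = 100001)
  bit 0 = 1: r = r^2 * 15 mod 41 = 1^2 * 15 = 1*15 = 15
  bit 1 = 0: r = r^2 mod 41 = 15^2 = 20
  bit 2 = 0: r = r^2 mod 41 = 20^2 = 31
  bit 3 = 0: r = r^2 mod 41 = 31^2 = 18
  bit 4 = 0: r = r^2 mod 41 = 18^2 = 37
  bit 5 = 1: r = r^2 * 15 mod 41 = 37^2 * 15 = 16*15 = 35
  -> B = 35
s = B^a = 35^39 mod 41  (bits of 39 = 100111)
  bit 0 = 1: r = r^2 * 35 mod 41 = 1^2 * 35 = 1*35 = 35
  bit 1 = 0: r = r^2 mod 41 = 35^2 = 36
  bit 2 = 0: r = r^2 mod 41 = 36^2 = 25
  bit 3 = 1: r = r^2 * 35 mod 41 = 25^2 * 35 = 10*35 = 22
  bit 4 = 1: r = r^2 * 35 mod 41 = 22^2 * 35 = 33*35 = 7
  bit 5 = 1: r = r^2 * 35 mod 41 = 7^2 * 35 = 8*35 = 34
  -> s = B^a = 34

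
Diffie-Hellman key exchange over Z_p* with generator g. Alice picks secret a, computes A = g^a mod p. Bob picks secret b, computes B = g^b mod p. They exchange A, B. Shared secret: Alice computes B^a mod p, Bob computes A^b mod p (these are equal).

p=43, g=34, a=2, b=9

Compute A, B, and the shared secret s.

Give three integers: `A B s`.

Answer: 38 8 21

Derivation:
A = 34^2 mod 43  (bits of 2 = 10)
  bit 0 = 1: r = r^2 * 34 mod 43 = 1^2 * 34 = 1*34 = 34
  bit 1 = 0: r = r^2 mod 43 = 34^2 = 38
  -> A = 38
B = 34^9 mod 43  (bits of 9 = 1001)
  bit 0 = 1: r = r^2 * 34 mod 43 = 1^2 * 34 = 1*34 = 34
  bit 1 = 0: r = r^2 mod 43 = 34^2 = 38
  bit 2 = 0: r = r^2 mod 43 = 38^2 = 25
  bit 3 = 1: r = r^2 * 34 mod 43 = 25^2 * 34 = 23*34 = 8
  -> B = 8
s = B^a = 8^2 mod 43  (bits of 2 = 10)
  bit 0 = 1: r = r^2 * 8 mod 43 = 1^2 * 8 = 1*8 = 8
  bit 1 = 0: r = r^2 mod 43 = 8^2 = 21
  -> s = B^a = 21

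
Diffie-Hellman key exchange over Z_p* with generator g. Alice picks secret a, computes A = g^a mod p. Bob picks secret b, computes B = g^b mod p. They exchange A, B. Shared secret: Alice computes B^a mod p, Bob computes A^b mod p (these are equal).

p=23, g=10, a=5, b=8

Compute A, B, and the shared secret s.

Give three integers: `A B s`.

A = 10^5 mod 23  (bits of 5 = 101)
  bit 0 = 1: r = r^2 * 10 mod 23 = 1^2 * 10 = 1*10 = 10
  bit 1 = 0: r = r^2 mod 23 = 10^2 = 8
  bit 2 = 1: r = r^2 * 10 mod 23 = 8^2 * 10 = 18*10 = 19
  -> A = 19
B = 10^8 mod 23  (bits of 8 = 1000)
  bit 0 = 1: r = r^2 * 10 mod 23 = 1^2 * 10 = 1*10 = 10
  bit 1 = 0: r = r^2 mod 23 = 10^2 = 8
  bit 2 = 0: r = r^2 mod 23 = 8^2 = 18
  bit 3 = 0: r = r^2 mod 23 = 18^2 = 2
  -> B = 2
s = B^a = 2^5 mod 23  (bits of 5 = 101)
  bit 0 = 1: r = r^2 * 2 mod 23 = 1^2 * 2 = 1*2 = 2
  bit 1 = 0: r = r^2 mod 23 = 2^2 = 4
  bit 2 = 1: r = r^2 * 2 mod 23 = 4^2 * 2 = 16*2 = 9
  -> s = B^a = 9

Answer: 19 2 9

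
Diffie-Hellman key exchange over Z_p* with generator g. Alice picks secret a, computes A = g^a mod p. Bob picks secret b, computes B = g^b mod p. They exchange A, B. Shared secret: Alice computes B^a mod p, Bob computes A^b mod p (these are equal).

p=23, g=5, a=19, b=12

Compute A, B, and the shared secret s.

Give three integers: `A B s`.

A = 5^19 mod 23  (bits of 19 = 10011)
  bit 0 = 1: r = r^2 * 5 mod 23 = 1^2 * 5 = 1*5 = 5
  bit 1 = 0: r = r^2 mod 23 = 5^2 = 2
  bit 2 = 0: r = r^2 mod 23 = 2^2 = 4
  bit 3 = 1: r = r^2 * 5 mod 23 = 4^2 * 5 = 16*5 = 11
  bit 4 = 1: r = r^2 * 5 mod 23 = 11^2 * 5 = 6*5 = 7
  -> A = 7
B = 5^12 mod 23  (bits of 12 = 1100)
  bit 0 = 1: r = r^2 * 5 mod 23 = 1^2 * 5 = 1*5 = 5
  bit 1 = 1: r = r^2 * 5 mod 23 = 5^2 * 5 = 2*5 = 10
  bit 2 = 0: r = r^2 mod 23 = 10^2 = 8
  bit 3 = 0: r = r^2 mod 23 = 8^2 = 18
  -> B = 18
s = B^a = 18^19 mod 23  (bits of 19 = 10011)
  bit 0 = 1: r = r^2 * 18 mod 23 = 1^2 * 18 = 1*18 = 18
  bit 1 = 0: r = r^2 mod 23 = 18^2 = 2
  bit 2 = 0: r = r^2 mod 23 = 2^2 = 4
  bit 3 = 1: r = r^2 * 18 mod 23 = 4^2 * 18 = 16*18 = 12
  bit 4 = 1: r = r^2 * 18 mod 23 = 12^2 * 18 = 6*18 = 16
  -> s = B^a = 16

Answer: 7 18 16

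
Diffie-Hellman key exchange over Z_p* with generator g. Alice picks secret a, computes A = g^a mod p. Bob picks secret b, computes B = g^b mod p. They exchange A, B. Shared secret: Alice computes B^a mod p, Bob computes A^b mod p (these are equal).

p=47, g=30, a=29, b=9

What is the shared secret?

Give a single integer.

A = 30^29 mod 47  (bits of 29 = 11101)
  bit 0 = 1: r = r^2 * 30 mod 47 = 1^2 * 30 = 1*30 = 30
  bit 1 = 1: r = r^2 * 30 mod 47 = 30^2 * 30 = 7*30 = 22
  bit 2 = 1: r = r^2 * 30 mod 47 = 22^2 * 30 = 14*30 = 44
  bit 3 = 0: r = r^2 mod 47 = 44^2 = 9
  bit 4 = 1: r = r^2 * 30 mod 47 = 9^2 * 30 = 34*30 = 33
  -> A = 33
B = 30^9 mod 47  (bits of 9 = 1001)
  bit 0 = 1: r = r^2 * 30 mod 47 = 1^2 * 30 = 1*30 = 30
  bit 1 = 0: r = r^2 mod 47 = 30^2 = 7
  bit 2 = 0: r = r^2 mod 47 = 7^2 = 2
  bit 3 = 1: r = r^2 * 30 mod 47 = 2^2 * 30 = 4*30 = 26
  -> B = 26
s = B^a = 26^29 mod 47  (bits of 29 = 11101)
  bit 0 = 1: r = r^2 * 26 mod 47 = 1^2 * 26 = 1*26 = 26
  bit 1 = 1: r = r^2 * 26 mod 47 = 26^2 * 26 = 18*26 = 45
  bit 2 = 1: r = r^2 * 26 mod 47 = 45^2 * 26 = 4*26 = 10
  bit 3 = 0: r = r^2 mod 47 = 10^2 = 6
  bit 4 = 1: r = r^2 * 26 mod 47 = 6^2 * 26 = 36*26 = 43
  -> s = B^a = 43

Answer: 43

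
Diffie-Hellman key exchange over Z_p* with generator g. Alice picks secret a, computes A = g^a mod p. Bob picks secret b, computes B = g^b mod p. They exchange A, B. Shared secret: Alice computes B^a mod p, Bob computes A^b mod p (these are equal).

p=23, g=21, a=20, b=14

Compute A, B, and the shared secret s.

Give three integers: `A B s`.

Answer: 6 8 9

Derivation:
A = 21^20 mod 23  (bits of 20 = 10100)
  bit 0 = 1: r = r^2 * 21 mod 23 = 1^2 * 21 = 1*21 = 21
  bit 1 = 0: r = r^2 mod 23 = 21^2 = 4
  bit 2 = 1: r = r^2 * 21 mod 23 = 4^2 * 21 = 16*21 = 14
  bit 3 = 0: r = r^2 mod 23 = 14^2 = 12
  bit 4 = 0: r = r^2 mod 23 = 12^2 = 6
  -> A = 6
B = 21^14 mod 23  (bits of 14 = 1110)
  bit 0 = 1: r = r^2 * 21 mod 23 = 1^2 * 21 = 1*21 = 21
  bit 1 = 1: r = r^2 * 21 mod 23 = 21^2 * 21 = 4*21 = 15
  bit 2 = 1: r = r^2 * 21 mod 23 = 15^2 * 21 = 18*21 = 10
  bit 3 = 0: r = r^2 mod 23 = 10^2 = 8
  -> B = 8
s = B^a = 8^20 mod 23  (bits of 20 = 10100)
  bit 0 = 1: r = r^2 * 8 mod 23 = 1^2 * 8 = 1*8 = 8
  bit 1 = 0: r = r^2 mod 23 = 8^2 = 18
  bit 2 = 1: r = r^2 * 8 mod 23 = 18^2 * 8 = 2*8 = 16
  bit 3 = 0: r = r^2 mod 23 = 16^2 = 3
  bit 4 = 0: r = r^2 mod 23 = 3^2 = 9
  -> s = B^a = 9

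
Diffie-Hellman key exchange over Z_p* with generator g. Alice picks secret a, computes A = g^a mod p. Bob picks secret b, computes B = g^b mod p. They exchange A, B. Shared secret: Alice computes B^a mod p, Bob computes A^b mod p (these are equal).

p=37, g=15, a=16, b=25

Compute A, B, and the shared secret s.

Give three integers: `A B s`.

A = 15^16 mod 37  (bits of 16 = 10000)
  bit 0 = 1: r = r^2 * 15 mod 37 = 1^2 * 15 = 1*15 = 15
  bit 1 = 0: r = r^2 mod 37 = 15^2 = 3
  bit 2 = 0: r = r^2 mod 37 = 3^2 = 9
  bit 3 = 0: r = r^2 mod 37 = 9^2 = 7
  bit 4 = 0: r = r^2 mod 37 = 7^2 = 12
  -> A = 12
B = 15^25 mod 37  (bits of 25 = 11001)
  bit 0 = 1: r = r^2 * 15 mod 37 = 1^2 * 15 = 1*15 = 15
  bit 1 = 1: r = r^2 * 15 mod 37 = 15^2 * 15 = 3*15 = 8
  bit 2 = 0: r = r^2 mod 37 = 8^2 = 27
  bit 3 = 0: r = r^2 mod 37 = 27^2 = 26
  bit 4 = 1: r = r^2 * 15 mod 37 = 26^2 * 15 = 10*15 = 2
  -> B = 2
s = B^a = 2^16 mod 37  (bits of 16 = 10000)
  bit 0 = 1: r = r^2 * 2 mod 37 = 1^2 * 2 = 1*2 = 2
  bit 1 = 0: r = r^2 mod 37 = 2^2 = 4
  bit 2 = 0: r = r^2 mod 37 = 4^2 = 16
  bit 3 = 0: r = r^2 mod 37 = 16^2 = 34
  bit 4 = 0: r = r^2 mod 37 = 34^2 = 9
  -> s = B^a = 9

Answer: 12 2 9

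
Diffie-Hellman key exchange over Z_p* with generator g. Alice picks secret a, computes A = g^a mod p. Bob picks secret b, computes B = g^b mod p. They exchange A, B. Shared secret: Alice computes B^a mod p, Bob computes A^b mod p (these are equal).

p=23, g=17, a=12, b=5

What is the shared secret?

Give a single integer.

A = 17^12 mod 23  (bits of 12 = 1100)
  bit 0 = 1: r = r^2 * 17 mod 23 = 1^2 * 17 = 1*17 = 17
  bit 1 = 1: r = r^2 * 17 mod 23 = 17^2 * 17 = 13*17 = 14
  bit 2 = 0: r = r^2 mod 23 = 14^2 = 12
  bit 3 = 0: r = r^2 mod 23 = 12^2 = 6
  -> A = 6
B = 17^5 mod 23  (bits of 5 = 101)
  bit 0 = 1: r = r^2 * 17 mod 23 = 1^2 * 17 = 1*17 = 17
  bit 1 = 0: r = r^2 mod 23 = 17^2 = 13
  bit 2 = 1: r = r^2 * 17 mod 23 = 13^2 * 17 = 8*17 = 21
  -> B = 21
s = B^a = 21^12 mod 23  (bits of 12 = 1100)
  bit 0 = 1: r = r^2 * 21 mod 23 = 1^2 * 21 = 1*21 = 21
  bit 1 = 1: r = r^2 * 21 mod 23 = 21^2 * 21 = 4*21 = 15
  bit 2 = 0: r = r^2 mod 23 = 15^2 = 18
  bit 3 = 0: r = r^2 mod 23 = 18^2 = 2
  -> s = B^a = 2

Answer: 2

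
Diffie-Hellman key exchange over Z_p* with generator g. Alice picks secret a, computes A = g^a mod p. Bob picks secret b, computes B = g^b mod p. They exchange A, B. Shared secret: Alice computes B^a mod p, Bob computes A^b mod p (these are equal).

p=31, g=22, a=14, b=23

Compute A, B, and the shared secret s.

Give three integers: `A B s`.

A = 22^14 mod 31  (bits of 14 = 1110)
  bit 0 = 1: r = r^2 * 22 mod 31 = 1^2 * 22 = 1*22 = 22
  bit 1 = 1: r = r^2 * 22 mod 31 = 22^2 * 22 = 19*22 = 15
  bit 2 = 1: r = r^2 * 22 mod 31 = 15^2 * 22 = 8*22 = 21
  bit 3 = 0: r = r^2 mod 31 = 21^2 = 7
  -> A = 7
B = 22^23 mod 31  (bits of 23 = 10111)
  bit 0 = 1: r = r^2 * 22 mod 31 = 1^2 * 22 = 1*22 = 22
  bit 1 = 0: r = r^2 mod 31 = 22^2 = 19
  bit 2 = 1: r = r^2 * 22 mod 31 = 19^2 * 22 = 20*22 = 6
  bit 3 = 1: r = r^2 * 22 mod 31 = 6^2 * 22 = 5*22 = 17
  bit 4 = 1: r = r^2 * 22 mod 31 = 17^2 * 22 = 10*22 = 3
  -> B = 3
s = B^a = 3^14 mod 31  (bits of 14 = 1110)
  bit 0 = 1: r = r^2 * 3 mod 31 = 1^2 * 3 = 1*3 = 3
  bit 1 = 1: r = r^2 * 3 mod 31 = 3^2 * 3 = 9*3 = 27
  bit 2 = 1: r = r^2 * 3 mod 31 = 27^2 * 3 = 16*3 = 17
  bit 3 = 0: r = r^2 mod 31 = 17^2 = 10
  -> s = B^a = 10

Answer: 7 3 10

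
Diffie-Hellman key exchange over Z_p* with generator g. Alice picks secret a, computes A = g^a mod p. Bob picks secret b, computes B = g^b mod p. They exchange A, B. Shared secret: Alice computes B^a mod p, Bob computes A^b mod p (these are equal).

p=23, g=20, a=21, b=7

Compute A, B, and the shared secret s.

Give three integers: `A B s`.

A = 20^21 mod 23  (bits of 21 = 10101)
  bit 0 = 1: r = r^2 * 20 mod 23 = 1^2 * 20 = 1*20 = 20
  bit 1 = 0: r = r^2 mod 23 = 20^2 = 9
  bit 2 = 1: r = r^2 * 20 mod 23 = 9^2 * 20 = 12*20 = 10
  bit 3 = 0: r = r^2 mod 23 = 10^2 = 8
  bit 4 = 1: r = r^2 * 20 mod 23 = 8^2 * 20 = 18*20 = 15
  -> A = 15
B = 20^7 mod 23  (bits of 7 = 111)
  bit 0 = 1: r = r^2 * 20 mod 23 = 1^2 * 20 = 1*20 = 20
  bit 1 = 1: r = r^2 * 20 mod 23 = 20^2 * 20 = 9*20 = 19
  bit 2 = 1: r = r^2 * 20 mod 23 = 19^2 * 20 = 16*20 = 21
  -> B = 21
s = B^a = 21^21 mod 23  (bits of 21 = 10101)
  bit 0 = 1: r = r^2 * 21 mod 23 = 1^2 * 21 = 1*21 = 21
  bit 1 = 0: r = r^2 mod 23 = 21^2 = 4
  bit 2 = 1: r = r^2 * 21 mod 23 = 4^2 * 21 = 16*21 = 14
  bit 3 = 0: r = r^2 mod 23 = 14^2 = 12
  bit 4 = 1: r = r^2 * 21 mod 23 = 12^2 * 21 = 6*21 = 11
  -> s = B^a = 11

Answer: 15 21 11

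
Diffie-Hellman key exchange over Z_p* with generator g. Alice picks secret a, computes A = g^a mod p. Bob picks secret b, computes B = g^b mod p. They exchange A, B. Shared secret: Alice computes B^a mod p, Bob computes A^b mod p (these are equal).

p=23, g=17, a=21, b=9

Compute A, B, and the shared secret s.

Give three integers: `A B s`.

Answer: 19 7 10

Derivation:
A = 17^21 mod 23  (bits of 21 = 10101)
  bit 0 = 1: r = r^2 * 17 mod 23 = 1^2 * 17 = 1*17 = 17
  bit 1 = 0: r = r^2 mod 23 = 17^2 = 13
  bit 2 = 1: r = r^2 * 17 mod 23 = 13^2 * 17 = 8*17 = 21
  bit 3 = 0: r = r^2 mod 23 = 21^2 = 4
  bit 4 = 1: r = r^2 * 17 mod 23 = 4^2 * 17 = 16*17 = 19
  -> A = 19
B = 17^9 mod 23  (bits of 9 = 1001)
  bit 0 = 1: r = r^2 * 17 mod 23 = 1^2 * 17 = 1*17 = 17
  bit 1 = 0: r = r^2 mod 23 = 17^2 = 13
  bit 2 = 0: r = r^2 mod 23 = 13^2 = 8
  bit 3 = 1: r = r^2 * 17 mod 23 = 8^2 * 17 = 18*17 = 7
  -> B = 7
s = B^a = 7^21 mod 23  (bits of 21 = 10101)
  bit 0 = 1: r = r^2 * 7 mod 23 = 1^2 * 7 = 1*7 = 7
  bit 1 = 0: r = r^2 mod 23 = 7^2 = 3
  bit 2 = 1: r = r^2 * 7 mod 23 = 3^2 * 7 = 9*7 = 17
  bit 3 = 0: r = r^2 mod 23 = 17^2 = 13
  bit 4 = 1: r = r^2 * 7 mod 23 = 13^2 * 7 = 8*7 = 10
  -> s = B^a = 10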